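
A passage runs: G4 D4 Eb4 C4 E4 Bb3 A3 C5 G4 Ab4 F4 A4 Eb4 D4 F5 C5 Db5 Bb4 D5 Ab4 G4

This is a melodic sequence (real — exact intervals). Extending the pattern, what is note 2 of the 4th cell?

F5

With 7-note cells, note 2 of each statement runs D4, G4, C5.
From C5, up a 4th gives F5.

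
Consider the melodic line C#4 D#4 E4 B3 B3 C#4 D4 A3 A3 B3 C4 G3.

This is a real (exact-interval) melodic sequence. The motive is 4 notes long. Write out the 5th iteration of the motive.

The 4-note cells begin on C#4, B3, A3 — each down a 2nd from the last.
Continuing the starts: G3 → F3.
Statement 5 starts on F3 and keeps the same exact contour: F3 G3 Ab3 Eb3.

F3 G3 Ab3 Eb3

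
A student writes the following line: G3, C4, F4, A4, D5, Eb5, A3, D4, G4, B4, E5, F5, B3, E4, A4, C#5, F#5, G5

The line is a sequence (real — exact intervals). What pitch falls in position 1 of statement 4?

C#4

Grouping in 6s, the 1st note of each cell is G3, A3, B3.
One more up a 2nd gives C#4.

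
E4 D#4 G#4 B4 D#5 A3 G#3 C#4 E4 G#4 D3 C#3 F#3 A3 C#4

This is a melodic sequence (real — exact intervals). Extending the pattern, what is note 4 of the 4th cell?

Grouping in 5s, the 4th note of each cell is B4, E4, A3.
Each moves down a 5th; the next is D3.

D3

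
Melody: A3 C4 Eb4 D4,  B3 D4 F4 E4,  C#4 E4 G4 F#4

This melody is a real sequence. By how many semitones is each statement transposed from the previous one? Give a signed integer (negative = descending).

2

Taking 4-note groups, the heads are A3, B3, C#4: the pattern moves up a 2nd.
A3 to B3 spans +2 semitones.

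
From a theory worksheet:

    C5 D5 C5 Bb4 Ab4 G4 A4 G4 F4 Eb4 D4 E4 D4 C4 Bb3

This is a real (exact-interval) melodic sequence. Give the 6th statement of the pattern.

Taking 5-note groups, the heads are C5, G4, D4: the pattern moves down a 4th.
Continuing the starts: A3 → E3 → B2.
From B2 the exact shape gives B2 C#3 B2 A2 G2.

B2 C#3 B2 A2 G2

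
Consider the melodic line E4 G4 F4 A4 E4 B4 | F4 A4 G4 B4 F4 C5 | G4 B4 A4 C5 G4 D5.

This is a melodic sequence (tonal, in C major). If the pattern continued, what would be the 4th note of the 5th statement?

With 6-note cells, note 4 of each statement runs A4, B4, C5.
Carrying that up a 2nd forward: D5 → E5.

E5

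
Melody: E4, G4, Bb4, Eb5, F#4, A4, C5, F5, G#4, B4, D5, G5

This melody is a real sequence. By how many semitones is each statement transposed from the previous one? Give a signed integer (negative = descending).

With a 4-note motive the entries are E4, F#4, G#4, each up a 2nd from the previous.
E4→F#4 is 66 − 64 = 2 semitones.

2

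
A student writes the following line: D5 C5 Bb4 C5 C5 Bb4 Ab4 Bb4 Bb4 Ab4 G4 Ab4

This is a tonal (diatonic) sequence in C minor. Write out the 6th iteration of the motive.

F4 Eb4 D4 Eb4

The 4-note cells begin on D5, C5, Bb4 — each down a 2nd from the last.
Extending down a 2nd: Ab4 → G4 → F4.
So cell 6 is F4 Eb4 D4 Eb4.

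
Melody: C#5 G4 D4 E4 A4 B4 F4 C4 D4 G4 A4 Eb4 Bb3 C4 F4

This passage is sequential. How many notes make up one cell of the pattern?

15 notes total. Splitting into 3 groups of 5:
C#5 G4 D4 E4 A4 | B4 F4 C4 D4 G4 | A4 Eb4 Bb3 C4 F4
That's a consistent down a 2nd shift per cell, and no other grouping gives one.

5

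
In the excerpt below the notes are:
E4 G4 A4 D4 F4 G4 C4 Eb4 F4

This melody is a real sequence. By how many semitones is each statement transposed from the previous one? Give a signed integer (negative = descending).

-2

With a 3-note motive the entries are E4, D4, C4, each down a 2nd from the previous.
Counting half-steps from E4 to D4: -2.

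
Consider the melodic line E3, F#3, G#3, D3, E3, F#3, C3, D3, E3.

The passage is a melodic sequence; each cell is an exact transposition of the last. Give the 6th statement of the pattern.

Gb2 Ab2 Bb2

Unit = 3 notes; the statements start on E3, D3, C3, moving down a 2nd each time.
Extending down a 2nd: Bb2 → Ab2 → Gb2.
From Gb2 the exact shape gives Gb2 Ab2 Bb2.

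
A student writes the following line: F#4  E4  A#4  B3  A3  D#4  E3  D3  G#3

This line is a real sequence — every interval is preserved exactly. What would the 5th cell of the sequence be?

The 3-note cells begin on F#4, B3, E3 — each down a 5th from the last.
Continuing the starts: A2 → D2.
Statement 5 starts on D2 and keeps the same exact contour: D2 C2 F#2.

D2 C2 F#2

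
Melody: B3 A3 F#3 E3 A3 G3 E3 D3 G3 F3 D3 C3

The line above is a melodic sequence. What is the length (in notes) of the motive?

4

12 notes total. Splitting into 3 groups of 4:
B3 A3 F#3 E3 | A3 G3 E3 D3 | G3 F3 D3 C3
Each cell is the previous one down a 2nd — so the unit is 4 notes.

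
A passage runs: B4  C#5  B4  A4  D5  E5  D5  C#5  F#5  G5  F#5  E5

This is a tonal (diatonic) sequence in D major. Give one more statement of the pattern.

A5 B5 A5 G5

The 4-note cells begin on B4, D5, F#5 — each up a 3rd from the last.
From A5 the diatonic shape gives A5 B5 A5 G5.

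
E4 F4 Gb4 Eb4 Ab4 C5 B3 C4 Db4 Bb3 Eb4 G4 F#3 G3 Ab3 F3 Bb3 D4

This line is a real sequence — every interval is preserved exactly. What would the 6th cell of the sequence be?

Unit = 6 notes; the statements start on E4, B3, F#3, moving down a 4th each time.
Continuing the starts: C#3 → G#2 → D#2.
Statement 6 starts on D#2 and keeps the same exact contour: D#2 E2 F2 D2 G2 B2.

D#2 E2 F2 D2 G2 B2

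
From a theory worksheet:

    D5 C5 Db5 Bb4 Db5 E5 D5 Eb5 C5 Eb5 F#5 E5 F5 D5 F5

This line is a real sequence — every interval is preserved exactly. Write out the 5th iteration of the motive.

The 5-note cells begin on D5, E5, F#5 — each up a 2nd from the last.
Carrying on: G#5 → A#5.
From A#5 the exact shape gives A#5 G#5 A5 F#5 A5.

A#5 G#5 A5 F#5 A5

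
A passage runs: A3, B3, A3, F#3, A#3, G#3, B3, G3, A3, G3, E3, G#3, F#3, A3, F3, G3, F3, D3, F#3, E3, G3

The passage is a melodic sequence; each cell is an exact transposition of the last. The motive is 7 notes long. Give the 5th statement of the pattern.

With a 7-note motive the entries are A3, G3, F3, each down a 2nd from the previous.
Carrying on: Eb3 → Db3.
From Db3 the exact shape gives Db3 Eb3 Db3 Bb2 D3 C3 Eb3.

Db3 Eb3 Db3 Bb2 D3 C3 Eb3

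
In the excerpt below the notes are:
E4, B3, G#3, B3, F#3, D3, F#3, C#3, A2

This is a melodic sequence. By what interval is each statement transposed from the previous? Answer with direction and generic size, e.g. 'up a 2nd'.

down a 4th

Taking 3-note groups, the heads are E4, B3, F#3: the pattern moves down a 4th.
From E4 to B3: down a 4th.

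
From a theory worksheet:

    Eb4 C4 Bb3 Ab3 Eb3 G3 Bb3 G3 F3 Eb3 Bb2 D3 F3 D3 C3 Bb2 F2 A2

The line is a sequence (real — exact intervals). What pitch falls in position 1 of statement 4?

C3

With 6-note cells, note 1 of each statement runs Eb4, Bb3, F3.
From F3, down a 4th gives C3.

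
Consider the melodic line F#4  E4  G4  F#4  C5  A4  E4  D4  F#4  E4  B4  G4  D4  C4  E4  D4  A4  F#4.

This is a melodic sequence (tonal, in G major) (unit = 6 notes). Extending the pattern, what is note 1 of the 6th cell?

A3

Grouping in 6s, the 1st note of each cell is F#4, E4, D4.
Carrying that down a 2nd forward: C4 → B3 → A3.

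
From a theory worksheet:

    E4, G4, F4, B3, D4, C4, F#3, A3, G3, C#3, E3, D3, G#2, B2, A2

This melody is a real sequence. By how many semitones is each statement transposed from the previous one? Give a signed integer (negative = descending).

Taking 3-note groups, the heads are E4, B3, F#3, C#3, G#2: the pattern moves down a 4th.
E4→B3 is 59 − 64 = -5 semitones.

-5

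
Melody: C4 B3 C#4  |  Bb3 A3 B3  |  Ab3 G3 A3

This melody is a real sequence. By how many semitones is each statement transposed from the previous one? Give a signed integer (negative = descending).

The 3-note cells begin on C4, Bb3, Ab3 — each down a 2nd from the last.
C4→Bb3 is 58 − 60 = -2 semitones.

-2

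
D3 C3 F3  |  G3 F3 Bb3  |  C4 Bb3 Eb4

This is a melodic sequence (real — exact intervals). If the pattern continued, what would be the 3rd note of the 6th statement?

With 3-note cells, note 3 of each statement runs F3, Bb3, Eb4.
Carrying that up a 4th forward: Ab4 → Db5 → Gb5.

Gb5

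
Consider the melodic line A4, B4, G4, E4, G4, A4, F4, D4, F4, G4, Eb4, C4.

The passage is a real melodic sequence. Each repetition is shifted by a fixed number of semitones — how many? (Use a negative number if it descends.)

-2

With a 4-note motive the entries are A4, G4, F4, each down a 2nd from the previous.
Counting half-steps from A4 to G4: -2.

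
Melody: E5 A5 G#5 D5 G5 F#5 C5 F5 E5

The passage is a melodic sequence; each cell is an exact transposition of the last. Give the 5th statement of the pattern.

Ab4 Db5 C5

Taking 3-note groups, the heads are E5, D5, C5: the pattern moves down a 2nd.
Extending down a 2nd: Bb4 → Ab4.
Statement 5 starts on Ab4 and keeps the same exact contour: Ab4 Db5 C5.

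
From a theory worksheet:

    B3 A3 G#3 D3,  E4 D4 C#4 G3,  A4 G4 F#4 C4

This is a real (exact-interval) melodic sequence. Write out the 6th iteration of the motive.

Unit = 4 notes; the statements start on B3, E4, A4, moving up a 4th each time.
Extending up a 4th: D5 → G5 → C6.
From C6 the exact shape gives C6 Bb5 A5 Eb5.

C6 Bb5 A5 Eb5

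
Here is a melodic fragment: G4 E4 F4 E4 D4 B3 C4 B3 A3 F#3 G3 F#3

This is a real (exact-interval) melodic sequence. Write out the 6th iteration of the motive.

With a 4-note motive the entries are G4, D4, A3, each down a 4th from the previous.
Carrying on: E3 → B2 → F#2.
So cell 6 is F#2 D#2 E2 D#2.

F#2 D#2 E2 D#2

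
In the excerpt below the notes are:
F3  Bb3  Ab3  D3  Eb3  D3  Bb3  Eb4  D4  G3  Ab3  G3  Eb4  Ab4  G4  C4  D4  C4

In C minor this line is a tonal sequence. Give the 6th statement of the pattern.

With a 6-note motive the entries are F3, Bb3, Eb4, each up a 4th from the previous.
Carrying on: Ab4 → D5 → G5.
Statement 6 starts on G5 and keeps the same diatonic contour: G5 C6 Bb5 Eb5 F5 Eb5.

G5 C6 Bb5 Eb5 F5 Eb5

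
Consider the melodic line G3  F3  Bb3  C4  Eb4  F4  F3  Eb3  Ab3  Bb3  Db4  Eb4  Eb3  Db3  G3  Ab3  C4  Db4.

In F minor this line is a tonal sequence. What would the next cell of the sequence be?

Db3 C3 F3 G3 Bb3 C4

With a 6-note motive the entries are G3, F3, Eb3, each down a 2nd from the previous.
From Db3 the diatonic shape gives Db3 C3 F3 G3 Bb3 C4.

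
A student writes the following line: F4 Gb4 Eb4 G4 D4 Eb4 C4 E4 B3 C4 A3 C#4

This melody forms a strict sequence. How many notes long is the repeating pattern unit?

There are 12 notes; a 4-note unit gives 3 cells:
F4 Gb4 Eb4 G4 | D4 Eb4 C4 E4 | B3 C4 A3 C#4
That's a consistent down a 3rd shift per cell, and no other grouping gives one.

4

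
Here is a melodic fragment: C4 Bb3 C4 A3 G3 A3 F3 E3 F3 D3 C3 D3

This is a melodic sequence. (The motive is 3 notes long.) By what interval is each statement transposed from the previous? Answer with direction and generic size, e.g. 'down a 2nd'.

down a 3rd

Taking 3-note groups, the heads are C4, A3, F3, D3: the pattern moves down a 3rd.
C4 to A3 is down a 3rd.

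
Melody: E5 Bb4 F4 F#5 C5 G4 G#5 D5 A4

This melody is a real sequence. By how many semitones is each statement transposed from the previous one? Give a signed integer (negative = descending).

2

Taking 3-note groups, the heads are E5, F#5, G#5: the pattern moves up a 2nd.
E5 to F#5 spans +2 semitones.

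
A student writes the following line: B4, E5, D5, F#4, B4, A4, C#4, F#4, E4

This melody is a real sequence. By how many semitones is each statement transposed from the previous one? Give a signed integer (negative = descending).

With a 3-note motive the entries are B4, F#4, C#4, each down a 4th from the previous.
B4→F#4 is 66 − 71 = -5 semitones.

-5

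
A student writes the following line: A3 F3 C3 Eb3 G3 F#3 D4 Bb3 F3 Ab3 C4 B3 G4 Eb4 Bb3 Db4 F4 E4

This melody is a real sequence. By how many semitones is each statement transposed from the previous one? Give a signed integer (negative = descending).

5

Unit = 6 notes; the statements start on A3, D4, G4, moving up a 4th each time.
Counting half-steps from A3 to D4: 5.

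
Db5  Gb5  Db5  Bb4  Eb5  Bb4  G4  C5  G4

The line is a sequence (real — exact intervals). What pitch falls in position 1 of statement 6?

A#3

Grouping in 3s, the 1st note of each cell is Db5, Bb4, G4.
Extending down a 3rd: E4 → C#4 → A#3.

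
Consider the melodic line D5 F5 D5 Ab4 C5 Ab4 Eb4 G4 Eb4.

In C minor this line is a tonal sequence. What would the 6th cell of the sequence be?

The 3-note cells begin on D5, Ab4, Eb4 — each down a 4th from the last.
Carrying on: Bb3 → F3 → C3.
So cell 6 is C3 Eb3 C3.

C3 Eb3 C3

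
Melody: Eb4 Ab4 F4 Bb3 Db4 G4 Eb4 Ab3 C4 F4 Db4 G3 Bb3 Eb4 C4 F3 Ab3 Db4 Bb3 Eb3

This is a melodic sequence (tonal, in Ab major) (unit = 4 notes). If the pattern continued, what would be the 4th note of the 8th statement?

The unit is 4 notes. Position-4 pitches of the 5 shown cells: Bb3, Ab3, G3, F3, Eb3.
Extending down a 2nd: Db3 → C3 → Bb2.

Bb2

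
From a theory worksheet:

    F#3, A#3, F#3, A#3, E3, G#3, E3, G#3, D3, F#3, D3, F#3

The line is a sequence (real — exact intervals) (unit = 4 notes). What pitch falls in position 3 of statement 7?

Gb2

With 4-note cells, note 3 of each statement runs F#3, E3, D3.
Extending down a 2nd: C3 → Bb2 → Ab2 → Gb2.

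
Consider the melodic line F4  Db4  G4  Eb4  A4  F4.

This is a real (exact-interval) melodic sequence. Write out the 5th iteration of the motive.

C#5 A4

The 2-note cells begin on F4, G4, A4 — each up a 2nd from the last.
Continuing the starts: B4 → C#5.
Statement 5 starts on C#5 and keeps the same exact contour: C#5 A4.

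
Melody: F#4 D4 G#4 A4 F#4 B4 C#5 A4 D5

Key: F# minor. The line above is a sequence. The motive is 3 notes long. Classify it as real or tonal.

tonal

Every note is diatonic to F# minor.
Cell 1 has -4 semitones from note 1 to 2, but cell 2 has -3 — the interval quality changes while the contour stays the same, which is the hallmark of a tonal sequence.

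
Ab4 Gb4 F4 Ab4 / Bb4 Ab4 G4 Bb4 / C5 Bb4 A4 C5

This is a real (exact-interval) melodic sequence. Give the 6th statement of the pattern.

Unit = 4 notes; the statements start on Ab4, Bb4, C5, moving up a 2nd each time.
Extending up a 2nd: D5 → E5 → F#5.
So cell 6 is F#5 E5 D#5 F#5.

F#5 E5 D#5 F#5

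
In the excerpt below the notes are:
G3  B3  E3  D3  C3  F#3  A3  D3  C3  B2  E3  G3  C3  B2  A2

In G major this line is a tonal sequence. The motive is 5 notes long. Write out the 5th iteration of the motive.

Unit = 5 notes; the statements start on G3, F#3, E3, moving down a 2nd each time.
Continuing the starts: D3 → C3.
So cell 5 is C3 E3 A2 G2 F#2.

C3 E3 A2 G2 F#2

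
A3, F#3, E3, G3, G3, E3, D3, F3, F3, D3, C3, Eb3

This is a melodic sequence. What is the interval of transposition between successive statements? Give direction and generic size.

Unit = 4 notes; the statements start on A3, G3, F3, moving down a 2nd each time.
A3 to G3 is down a 2nd.

down a 2nd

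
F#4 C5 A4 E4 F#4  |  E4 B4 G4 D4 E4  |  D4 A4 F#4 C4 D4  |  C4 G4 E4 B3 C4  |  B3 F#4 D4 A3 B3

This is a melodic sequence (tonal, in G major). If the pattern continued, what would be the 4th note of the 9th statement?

D3

The unit is 5 notes. Position-4 pitches of the 5 shown cells: E4, D4, C4, B3, A3.
Extending down a 2nd: G3 → F#3 → E3 → D3.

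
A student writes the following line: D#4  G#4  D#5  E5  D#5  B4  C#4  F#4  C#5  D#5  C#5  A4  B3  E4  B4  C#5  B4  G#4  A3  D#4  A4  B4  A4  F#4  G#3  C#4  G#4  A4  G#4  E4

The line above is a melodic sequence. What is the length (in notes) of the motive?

6

There are 30 notes; a 6-note unit gives 5 cells:
D#4 G#4 D#5 E5 D#5 B4 | C#4 F#4 C#5 D#5 C#5 A4 | B3 E4 B4 C#5 B4 G#4 | A3 D#4 A4 B4 A4 F#4 | G#3 C#4 G#4 A4 G#4 E4
That's a consistent down a 2nd shift per cell, and no other grouping gives one.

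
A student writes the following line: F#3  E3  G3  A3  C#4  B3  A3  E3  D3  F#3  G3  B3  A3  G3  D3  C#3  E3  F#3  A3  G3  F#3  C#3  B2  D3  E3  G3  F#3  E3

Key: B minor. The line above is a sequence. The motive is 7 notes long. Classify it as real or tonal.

Every note is diatonic to B minor.
Cell 1 has +3 semitones from note 2 to 3, but cell 2 has +4 — the interval quality changes while the contour stays the same, which is the hallmark of a tonal sequence.

tonal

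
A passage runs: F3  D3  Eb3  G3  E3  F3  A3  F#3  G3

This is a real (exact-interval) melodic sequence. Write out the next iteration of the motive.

B3 G#3 A3

Taking 3-note groups, the heads are F3, G3, A3: the pattern moves up a 2nd.
So cell 4 is B3 G#3 A3.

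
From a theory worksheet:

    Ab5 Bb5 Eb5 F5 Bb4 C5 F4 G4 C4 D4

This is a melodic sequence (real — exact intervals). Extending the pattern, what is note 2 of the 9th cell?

The unit is 2 notes. Position-2 pitches of the 5 shown cells: Bb5, F5, C5, G4, D4.
Each moves down a 4th. Continuing: A3 → E3 → B2 → F#2.

F#2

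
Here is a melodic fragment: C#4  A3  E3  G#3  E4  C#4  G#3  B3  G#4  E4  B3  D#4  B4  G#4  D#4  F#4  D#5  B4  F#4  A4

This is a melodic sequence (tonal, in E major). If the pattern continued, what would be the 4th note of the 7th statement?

The unit is 4 notes. Position-4 pitches of the 5 shown cells: G#3, B3, D#4, F#4, A4.
Each moves up a 3rd. Continuing: C#5 → E5.

E5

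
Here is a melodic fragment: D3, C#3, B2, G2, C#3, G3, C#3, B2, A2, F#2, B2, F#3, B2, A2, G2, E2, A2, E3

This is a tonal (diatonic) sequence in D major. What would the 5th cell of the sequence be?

G2 F#2 E2 C#2 F#2 C#3

Unit = 6 notes; the statements start on D3, C#3, B2, moving down a 2nd each time.
Extending down a 2nd: A2 → G2.
Statement 5 starts on G2 and keeps the same diatonic contour: G2 F#2 E2 C#2 F#2 C#3.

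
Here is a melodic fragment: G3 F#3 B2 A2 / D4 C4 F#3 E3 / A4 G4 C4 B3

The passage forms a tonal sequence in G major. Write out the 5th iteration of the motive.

With a 4-note motive the entries are G3, D4, A4, each up a 5th from the previous.
Carrying on: E5 → B5.
So cell 5 is B5 A5 D5 C5.

B5 A5 D5 C5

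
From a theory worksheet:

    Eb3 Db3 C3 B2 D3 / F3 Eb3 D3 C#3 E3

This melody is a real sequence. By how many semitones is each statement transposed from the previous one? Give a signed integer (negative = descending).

2

Unit = 5 notes; the statements start on Eb3, F3, moving up a 2nd each time.
Counting half-steps from Eb3 to F3: 2.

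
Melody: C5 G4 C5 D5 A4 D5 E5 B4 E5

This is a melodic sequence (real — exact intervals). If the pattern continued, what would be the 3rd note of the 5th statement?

The unit is 3 notes. Position-3 pitches of the 3 shown cells: C5, D5, E5.
Each moves up a 2nd. Continuing: F#5 → G#5.

G#5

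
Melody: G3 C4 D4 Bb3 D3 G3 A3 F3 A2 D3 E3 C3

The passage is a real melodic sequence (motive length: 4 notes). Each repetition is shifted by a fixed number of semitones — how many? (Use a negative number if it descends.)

-5

The 4-note cells begin on G3, D3, A2 — each down a 4th from the last.
G3→D3 is 50 − 55 = -5 semitones.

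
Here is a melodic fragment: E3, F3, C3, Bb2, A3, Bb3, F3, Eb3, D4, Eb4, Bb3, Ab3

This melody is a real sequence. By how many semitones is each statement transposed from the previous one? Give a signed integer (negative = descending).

5

The 4-note cells begin on E3, A3, D4 — each up a 4th from the last.
E3 to A3 spans +5 semitones.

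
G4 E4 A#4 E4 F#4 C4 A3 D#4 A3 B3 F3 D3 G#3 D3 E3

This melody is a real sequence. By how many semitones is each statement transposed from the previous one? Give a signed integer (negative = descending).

The 5-note cells begin on G4, C4, F3 — each down a 5th from the last.
Counting half-steps from G4 to C4: -7.

-7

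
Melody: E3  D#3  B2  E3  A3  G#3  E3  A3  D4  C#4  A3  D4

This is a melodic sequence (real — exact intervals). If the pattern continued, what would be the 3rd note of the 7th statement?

Grouping in 4s, the 3rd note of each cell is B2, E3, A3.
Extending up a 4th: D4 → G4 → C5 → F5.

F5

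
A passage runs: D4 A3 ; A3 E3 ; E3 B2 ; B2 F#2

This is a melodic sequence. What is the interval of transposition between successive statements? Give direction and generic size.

The 2-note cells begin on D4, A3, E3, B2 — each down a 4th from the last.
From D4 to A3: down a 4th.

down a 4th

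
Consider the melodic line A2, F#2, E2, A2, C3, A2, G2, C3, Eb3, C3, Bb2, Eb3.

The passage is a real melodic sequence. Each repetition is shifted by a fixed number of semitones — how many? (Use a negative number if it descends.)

Unit = 4 notes; the statements start on A2, C3, Eb3, moving up a 3rd each time.
A2→C3 is 48 − 45 = 3 semitones.

3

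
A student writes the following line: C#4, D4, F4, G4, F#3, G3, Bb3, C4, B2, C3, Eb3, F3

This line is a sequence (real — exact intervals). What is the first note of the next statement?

E2

The 4-note cells begin on C#4, F#3, B2 — each down a 5th from the last.
One more step down a 5th gives E2.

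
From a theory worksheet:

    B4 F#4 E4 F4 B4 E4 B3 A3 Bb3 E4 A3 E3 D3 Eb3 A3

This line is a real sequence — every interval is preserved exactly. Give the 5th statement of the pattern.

Unit = 5 notes; the statements start on B4, E4, A3, moving down a 5th each time.
Extending down a 5th: D3 → G2.
Statement 5 starts on G2 and keeps the same exact contour: G2 D2 C2 Db2 G2.

G2 D2 C2 Db2 G2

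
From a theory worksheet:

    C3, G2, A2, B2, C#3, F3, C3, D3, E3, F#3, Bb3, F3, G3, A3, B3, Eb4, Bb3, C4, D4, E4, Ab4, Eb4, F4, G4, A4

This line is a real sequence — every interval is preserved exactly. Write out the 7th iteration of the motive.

Unit = 5 notes; the statements start on C3, F3, Bb3, Eb4, Ab4, moving up a 4th each time.
Continuing the starts: Db5 → Gb5.
Statement 7 starts on Gb5 and keeps the same exact contour: Gb5 Db5 Eb5 F5 G5.

Gb5 Db5 Eb5 F5 G5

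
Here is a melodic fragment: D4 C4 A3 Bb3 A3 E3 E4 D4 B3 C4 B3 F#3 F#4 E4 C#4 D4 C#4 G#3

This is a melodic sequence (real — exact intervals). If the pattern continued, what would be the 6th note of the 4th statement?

A#3

With 6-note cells, note 6 of each statement runs E3, F#3, G#3.
One more up a 2nd gives A#3.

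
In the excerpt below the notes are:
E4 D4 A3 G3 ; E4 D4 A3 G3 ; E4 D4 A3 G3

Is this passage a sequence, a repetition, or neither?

repetition

Each 4-note cell is identical (E4 D4 A3 G3), restated at the same pitch.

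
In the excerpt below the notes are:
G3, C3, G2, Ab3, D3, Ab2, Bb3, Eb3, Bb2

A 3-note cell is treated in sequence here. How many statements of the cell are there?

3

9 notes in groups of 3 gives 9/3 = 3 statements.
Starts: G3, Ab3, Bb3 — each up a 2nd.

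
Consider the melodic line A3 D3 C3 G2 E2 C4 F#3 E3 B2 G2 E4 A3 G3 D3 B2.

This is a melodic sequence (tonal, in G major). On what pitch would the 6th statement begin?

D5

With a 5-note motive the entries are A3, C4, E4, each up a 3rd from the previous.
Extending the heads up a 3rd: G4 → B4 → D5.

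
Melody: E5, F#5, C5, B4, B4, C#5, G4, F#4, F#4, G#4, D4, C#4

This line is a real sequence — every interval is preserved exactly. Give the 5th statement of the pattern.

G#3 A#3 E3 D#3

The 4-note cells begin on E5, B4, F#4 — each down a 4th from the last.
Continuing the starts: C#4 → G#3.
Statement 5 starts on G#3 and keeps the same exact contour: G#3 A#3 E3 D#3.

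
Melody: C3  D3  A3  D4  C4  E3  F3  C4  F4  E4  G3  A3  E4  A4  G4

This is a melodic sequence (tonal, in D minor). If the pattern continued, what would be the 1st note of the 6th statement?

F4

With 5-note cells, note 1 of each statement runs C3, E3, G3.
Extending up a 3rd: Bb3 → D4 → F4.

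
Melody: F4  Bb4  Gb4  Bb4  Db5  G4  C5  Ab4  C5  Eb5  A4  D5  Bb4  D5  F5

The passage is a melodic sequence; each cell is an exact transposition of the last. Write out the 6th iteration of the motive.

D#5 G#5 E5 G#5 B5

With a 5-note motive the entries are F4, G4, A4, each up a 2nd from the previous.
Carrying on: B4 → C#5 → D#5.
So cell 6 is D#5 G#5 E5 G#5 B5.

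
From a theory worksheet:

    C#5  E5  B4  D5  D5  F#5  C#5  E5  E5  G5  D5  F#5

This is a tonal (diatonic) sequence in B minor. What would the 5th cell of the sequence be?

G5 B5 F#5 A5

With a 4-note motive the entries are C#5, D5, E5, each up a 2nd from the previous.
Continuing the starts: F#5 → G5.
From G5 the diatonic shape gives G5 B5 F#5 A5.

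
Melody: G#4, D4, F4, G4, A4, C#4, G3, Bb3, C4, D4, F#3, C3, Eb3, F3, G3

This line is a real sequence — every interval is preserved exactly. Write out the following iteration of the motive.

B2 F2 Ab2 Bb2 C3

Taking 5-note groups, the heads are G#4, C#4, F#3: the pattern moves down a 5th.
From B2 the exact shape gives B2 F2 Ab2 Bb2 C3.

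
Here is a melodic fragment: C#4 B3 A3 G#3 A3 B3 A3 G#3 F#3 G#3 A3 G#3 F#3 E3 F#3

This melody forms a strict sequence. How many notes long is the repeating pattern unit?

5

15 notes total. Splitting into 3 groups of 5:
C#4 B3 A3 G#3 A3 | B3 A3 G#3 F#3 G#3 | A3 G#3 F#3 E3 F#3
Each cell is the previous one down a 2nd — so the unit is 5 notes.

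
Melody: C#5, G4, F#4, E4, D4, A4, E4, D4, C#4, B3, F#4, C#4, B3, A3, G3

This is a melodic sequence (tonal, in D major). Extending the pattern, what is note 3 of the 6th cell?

C#3

The unit is 5 notes. Position-3 pitches of the 3 shown cells: F#4, D4, B3.
Extending down a 3rd: G3 → E3 → C#3.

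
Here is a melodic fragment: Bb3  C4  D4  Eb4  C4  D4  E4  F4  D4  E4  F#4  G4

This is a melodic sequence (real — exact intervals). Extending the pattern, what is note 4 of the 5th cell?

With 4-note cells, note 4 of each statement runs Eb4, F4, G4.
Extending up a 2nd: A4 → B4.

B4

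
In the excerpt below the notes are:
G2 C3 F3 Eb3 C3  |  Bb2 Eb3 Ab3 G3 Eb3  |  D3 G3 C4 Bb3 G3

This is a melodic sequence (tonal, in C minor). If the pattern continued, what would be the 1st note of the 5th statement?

Grouping in 5s, the 1st note of each cell is G2, Bb2, D3.
Extending up a 3rd: F3 → Ab3.

Ab3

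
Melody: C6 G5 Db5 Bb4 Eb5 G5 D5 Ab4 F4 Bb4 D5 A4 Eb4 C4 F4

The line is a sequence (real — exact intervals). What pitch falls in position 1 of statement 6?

B3

With 5-note cells, note 1 of each statement runs C6, G5, D5.
Extending down a 4th: A4 → E4 → B3.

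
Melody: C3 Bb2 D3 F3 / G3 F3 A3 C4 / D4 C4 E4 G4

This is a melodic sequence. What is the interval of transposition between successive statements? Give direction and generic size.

Unit = 4 notes; the statements start on C3, G3, D4, moving up a 5th each time.
C3 to G3 is up a 5th.

up a 5th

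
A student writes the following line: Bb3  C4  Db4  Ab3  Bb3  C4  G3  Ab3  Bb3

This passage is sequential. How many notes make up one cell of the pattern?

3

Try groups of 3 (3 cells in 9 notes):
Bb3 C4 Db4 | Ab3 Bb3 C4 | G3 Ab3 Bb3
Every group is a transposition down a 2nd of the one before; no shorter unit works.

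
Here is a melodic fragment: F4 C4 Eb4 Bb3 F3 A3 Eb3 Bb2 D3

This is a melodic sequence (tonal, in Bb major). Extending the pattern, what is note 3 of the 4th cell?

G2

With 3-note cells, note 3 of each statement runs Eb4, A3, D3.
Each moves down a 5th; the next is G2.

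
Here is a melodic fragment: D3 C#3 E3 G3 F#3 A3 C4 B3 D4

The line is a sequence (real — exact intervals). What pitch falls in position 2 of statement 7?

G5

Grouping in 3s, the 2nd note of each cell is C#3, F#3, B3.
Carrying that up a 4th forward: E4 → A4 → D5 → G5.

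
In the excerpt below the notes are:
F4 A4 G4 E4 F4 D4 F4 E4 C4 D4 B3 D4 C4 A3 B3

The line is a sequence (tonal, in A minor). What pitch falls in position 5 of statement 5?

E3

The unit is 5 notes. Position-5 pitches of the 3 shown cells: F4, D4, B3.
Carrying that down a 3rd forward: G3 → E3.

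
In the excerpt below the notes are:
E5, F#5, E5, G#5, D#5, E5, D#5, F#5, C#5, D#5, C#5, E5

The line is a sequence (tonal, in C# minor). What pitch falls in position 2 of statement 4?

Grouping in 4s, the 2nd note of each cell is F#5, E5, D#5.
One more down a 2nd gives C#5.

C#5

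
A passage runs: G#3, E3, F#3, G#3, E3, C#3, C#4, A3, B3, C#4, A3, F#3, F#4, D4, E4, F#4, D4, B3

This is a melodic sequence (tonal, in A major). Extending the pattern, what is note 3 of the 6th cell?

With 6-note cells, note 3 of each statement runs F#3, B3, E4.
Carrying that up a 4th forward: A4 → D5 → G#5.

G#5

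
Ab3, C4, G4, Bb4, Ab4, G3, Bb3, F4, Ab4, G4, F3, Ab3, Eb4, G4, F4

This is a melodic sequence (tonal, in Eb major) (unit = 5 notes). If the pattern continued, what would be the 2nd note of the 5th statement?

F3

The unit is 5 notes. Position-2 pitches of the 3 shown cells: C4, Bb3, Ab3.
Carrying that down a 2nd forward: G3 → F3.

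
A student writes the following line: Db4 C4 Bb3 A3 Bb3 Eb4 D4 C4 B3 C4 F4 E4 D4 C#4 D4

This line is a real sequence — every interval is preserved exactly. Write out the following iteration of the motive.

The 5-note cells begin on Db4, Eb4, F4 — each up a 2nd from the last.
Statement 4 starts on G4 and keeps the same exact contour: G4 F#4 E4 D#4 E4.

G4 F#4 E4 D#4 E4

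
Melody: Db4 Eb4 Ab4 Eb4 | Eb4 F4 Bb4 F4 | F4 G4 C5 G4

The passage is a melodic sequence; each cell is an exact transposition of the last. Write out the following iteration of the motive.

Taking 4-note groups, the heads are Db4, Eb4, F4: the pattern moves up a 2nd.
From G4 the exact shape gives G4 A4 D5 A4.

G4 A4 D5 A4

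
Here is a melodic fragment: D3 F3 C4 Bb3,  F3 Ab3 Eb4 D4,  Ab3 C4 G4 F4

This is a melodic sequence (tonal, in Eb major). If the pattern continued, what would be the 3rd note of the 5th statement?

D5

The unit is 4 notes. Position-3 pitches of the 3 shown cells: C4, Eb4, G4.
Each moves up a 3rd. Continuing: Bb4 → D5.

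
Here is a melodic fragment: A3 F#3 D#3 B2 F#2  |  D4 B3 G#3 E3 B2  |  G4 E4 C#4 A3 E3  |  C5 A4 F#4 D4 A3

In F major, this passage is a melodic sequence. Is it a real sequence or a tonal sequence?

real

Each cell has the same semitone pattern (-3, -3, -4, -5) — intervals are preserved exactly.
And F#3 lies outside F major, so the sequence is real rather than tonal.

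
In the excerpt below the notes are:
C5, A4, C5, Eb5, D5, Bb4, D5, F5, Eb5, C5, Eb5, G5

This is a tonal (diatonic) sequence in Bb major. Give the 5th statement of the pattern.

G5 Eb5 G5 Bb5

Taking 4-note groups, the heads are C5, D5, Eb5: the pattern moves up a 2nd.
Continuing the starts: F5 → G5.
Statement 5 starts on G5 and keeps the same diatonic contour: G5 Eb5 G5 Bb5.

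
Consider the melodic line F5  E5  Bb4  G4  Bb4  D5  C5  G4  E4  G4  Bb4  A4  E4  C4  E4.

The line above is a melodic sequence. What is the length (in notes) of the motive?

5

There are 15 notes; a 5-note unit gives 3 cells:
F5 E5 Bb4 G4 Bb4 | D5 C5 G4 E4 G4 | Bb4 A4 E4 C4 E4
That's a consistent down a 3rd shift per cell, and no other grouping gives one.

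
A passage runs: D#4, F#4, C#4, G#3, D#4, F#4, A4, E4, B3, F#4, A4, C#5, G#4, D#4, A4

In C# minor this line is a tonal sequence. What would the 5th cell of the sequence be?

With a 5-note motive the entries are D#4, F#4, A4, each up a 3rd from the previous.
Extending up a 3rd: C#5 → E5.
So cell 5 is E5 G#5 D#5 A4 E5.

E5 G#5 D#5 A4 E5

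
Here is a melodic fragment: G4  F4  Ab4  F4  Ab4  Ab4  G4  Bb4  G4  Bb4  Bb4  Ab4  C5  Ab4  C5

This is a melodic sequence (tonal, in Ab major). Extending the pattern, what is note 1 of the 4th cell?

The unit is 5 notes. Position-1 pitches of the 3 shown cells: G4, Ab4, Bb4.
From Bb4, up a 2nd gives C5.

C5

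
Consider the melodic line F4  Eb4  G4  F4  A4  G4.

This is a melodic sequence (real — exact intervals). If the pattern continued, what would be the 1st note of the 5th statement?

C#5

With 2-note cells, note 1 of each statement runs F4, G4, A4.
Carrying that up a 2nd forward: B4 → C#5.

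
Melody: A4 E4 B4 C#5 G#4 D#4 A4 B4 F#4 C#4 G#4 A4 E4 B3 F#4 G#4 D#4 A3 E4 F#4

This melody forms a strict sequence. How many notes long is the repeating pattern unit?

4

20 notes total. Splitting into 5 groups of 4:
A4 E4 B4 C#5 | G#4 D#4 A4 B4 | F#4 C#4 G#4 A4 | E4 B3 F#4 G#4 | D#4 A3 E4 F#4
That's a consistent down a 2nd shift per cell, and no other grouping gives one.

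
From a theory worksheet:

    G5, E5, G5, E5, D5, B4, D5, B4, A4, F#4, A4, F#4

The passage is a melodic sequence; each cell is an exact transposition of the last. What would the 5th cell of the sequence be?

B3 G#3 B3 G#3

Unit = 4 notes; the statements start on G5, D5, A4, moving down a 4th each time.
Carrying on: E4 → B3.
Statement 5 starts on B3 and keeps the same exact contour: B3 G#3 B3 G#3.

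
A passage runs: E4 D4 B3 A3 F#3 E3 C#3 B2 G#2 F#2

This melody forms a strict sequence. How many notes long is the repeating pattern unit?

2

10 notes total. Splitting into 5 groups of 2:
E4 D4 | B3 A3 | F#3 E3 | C#3 B2 | G#2 F#2
Every group is a transposition down a 4th of the one before; no shorter unit works.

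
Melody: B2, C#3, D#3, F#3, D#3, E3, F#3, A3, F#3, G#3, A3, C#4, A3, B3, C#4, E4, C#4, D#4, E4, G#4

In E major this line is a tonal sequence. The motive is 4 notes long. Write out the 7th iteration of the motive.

Taking 4-note groups, the heads are B2, D#3, F#3, A3, C#4: the pattern moves up a 3rd.
Extending up a 3rd: E4 → G#4.
From G#4 the diatonic shape gives G#4 A4 B4 D#5.

G#4 A4 B4 D#5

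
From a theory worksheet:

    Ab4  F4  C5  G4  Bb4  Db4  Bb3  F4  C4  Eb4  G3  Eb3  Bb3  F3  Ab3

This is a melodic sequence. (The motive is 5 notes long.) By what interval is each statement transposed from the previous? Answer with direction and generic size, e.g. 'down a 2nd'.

The 5-note cells begin on Ab4, Db4, G3 — each down a 5th from the last.
From Ab4 to Db4: down a 5th.

down a 5th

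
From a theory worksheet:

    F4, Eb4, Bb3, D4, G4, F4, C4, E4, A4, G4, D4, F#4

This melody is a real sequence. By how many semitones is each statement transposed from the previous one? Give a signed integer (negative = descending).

2

Unit = 4 notes; the statements start on F4, G4, A4, moving up a 2nd each time.
F4→G4 is 67 − 65 = 2 semitones.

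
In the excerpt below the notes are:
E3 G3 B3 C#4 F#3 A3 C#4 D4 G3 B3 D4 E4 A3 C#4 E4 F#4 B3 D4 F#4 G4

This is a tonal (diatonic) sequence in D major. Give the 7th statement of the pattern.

D4 F#4 A4 B4

Taking 4-note groups, the heads are E3, F#3, G3, A3, B3: the pattern moves up a 2nd.
Carrying on: C#4 → D4.
From D4 the diatonic shape gives D4 F#4 A4 B4.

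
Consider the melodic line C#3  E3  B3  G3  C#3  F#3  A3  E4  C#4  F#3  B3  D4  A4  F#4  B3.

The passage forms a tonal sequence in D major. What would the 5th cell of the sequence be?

A4 C#5 G5 E5 A4

With a 5-note motive the entries are C#3, F#3, B3, each up a 4th from the previous.
Carrying on: E4 → A4.
So cell 5 is A4 C#5 G5 E5 A4.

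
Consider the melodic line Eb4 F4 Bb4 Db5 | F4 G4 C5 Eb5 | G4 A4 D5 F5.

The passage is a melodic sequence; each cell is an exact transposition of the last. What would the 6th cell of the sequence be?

With a 4-note motive the entries are Eb4, F4, G4, each up a 2nd from the previous.
Continuing the starts: A4 → B4 → C#5.
Statement 6 starts on C#5 and keeps the same exact contour: C#5 D#5 G#5 B5.

C#5 D#5 G#5 B5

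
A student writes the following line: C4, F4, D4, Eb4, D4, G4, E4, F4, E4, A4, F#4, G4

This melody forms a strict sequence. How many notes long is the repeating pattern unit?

4

12 notes total. Splitting into 3 groups of 4:
C4 F4 D4 Eb4 | D4 G4 E4 F4 | E4 A4 F#4 G4
Each cell is the previous one up a 2nd — so the unit is 4 notes.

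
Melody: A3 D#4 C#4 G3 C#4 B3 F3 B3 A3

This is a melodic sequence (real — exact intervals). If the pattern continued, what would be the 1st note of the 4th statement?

Grouping in 3s, the 1st note of each cell is A3, G3, F3.
One more down a 2nd gives Eb3.

Eb3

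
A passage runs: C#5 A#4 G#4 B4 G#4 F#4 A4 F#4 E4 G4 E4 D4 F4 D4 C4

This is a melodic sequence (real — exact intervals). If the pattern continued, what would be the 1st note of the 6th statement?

Eb4

Grouping in 3s, the 1st note of each cell is C#5, B4, A4, G4, F4.
From F4, down a 2nd gives Eb4.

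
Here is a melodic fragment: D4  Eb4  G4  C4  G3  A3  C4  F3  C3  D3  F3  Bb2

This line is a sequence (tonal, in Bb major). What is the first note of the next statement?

F2

With a 4-note motive the entries are D4, G3, C3, each down a 5th from the previous.
One more step down a 5th gives F2.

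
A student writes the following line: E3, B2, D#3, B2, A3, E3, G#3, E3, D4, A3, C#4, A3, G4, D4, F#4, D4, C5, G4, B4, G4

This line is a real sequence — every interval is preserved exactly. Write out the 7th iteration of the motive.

Bb5 F5 A5 F5

Unit = 4 notes; the statements start on E3, A3, D4, G4, C5, moving up a 4th each time.
Extending up a 4th: F5 → Bb5.
So cell 7 is Bb5 F5 A5 F5.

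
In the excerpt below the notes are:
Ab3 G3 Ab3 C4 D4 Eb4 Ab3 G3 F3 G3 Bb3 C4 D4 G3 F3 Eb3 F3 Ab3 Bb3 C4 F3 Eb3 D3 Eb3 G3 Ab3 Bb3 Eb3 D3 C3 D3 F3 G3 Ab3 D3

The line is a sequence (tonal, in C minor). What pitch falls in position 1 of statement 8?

Grouping in 7s, the 1st note of each cell is Ab3, G3, F3, Eb3, D3.
Extending down a 2nd: C3 → Bb2 → Ab2.

Ab2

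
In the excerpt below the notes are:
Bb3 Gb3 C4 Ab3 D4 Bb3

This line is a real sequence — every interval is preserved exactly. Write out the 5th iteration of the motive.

F#4 D4

Taking 2-note groups, the heads are Bb3, C4, D4: the pattern moves up a 2nd.
Continuing the starts: E4 → F#4.
Statement 5 starts on F#4 and keeps the same exact contour: F#4 D4.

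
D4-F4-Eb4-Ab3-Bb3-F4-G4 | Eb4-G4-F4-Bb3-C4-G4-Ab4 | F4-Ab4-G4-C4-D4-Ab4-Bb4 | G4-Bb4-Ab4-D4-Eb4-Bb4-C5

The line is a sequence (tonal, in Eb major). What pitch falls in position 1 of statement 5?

Ab4

Grouping in 7s, the 1st note of each cell is D4, Eb4, F4, G4.
One more up a 2nd gives Ab4.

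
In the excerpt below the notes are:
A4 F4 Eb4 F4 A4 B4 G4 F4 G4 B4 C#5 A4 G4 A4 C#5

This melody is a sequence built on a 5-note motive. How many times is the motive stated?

15 notes in groups of 5 gives 15/5 = 3 statements.
Starts: A4, B4, C#5 — each up a 2nd.

3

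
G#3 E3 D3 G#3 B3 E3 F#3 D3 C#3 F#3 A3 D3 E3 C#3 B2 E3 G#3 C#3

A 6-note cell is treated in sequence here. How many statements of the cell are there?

18 notes in groups of 6 gives 18/6 = 3 statements.
Starts: G#3, F#3, E3 — each down a 2nd.

3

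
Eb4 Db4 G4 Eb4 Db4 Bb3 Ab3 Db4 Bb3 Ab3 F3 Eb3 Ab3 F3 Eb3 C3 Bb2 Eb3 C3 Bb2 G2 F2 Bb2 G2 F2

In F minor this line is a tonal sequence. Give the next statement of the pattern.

Taking 5-note groups, the heads are Eb4, Bb3, F3, C3, G2: the pattern moves down a 4th.
Statement 6 starts on Db2 and keeps the same diatonic contour: Db2 C2 F2 Db2 C2.

Db2 C2 F2 Db2 C2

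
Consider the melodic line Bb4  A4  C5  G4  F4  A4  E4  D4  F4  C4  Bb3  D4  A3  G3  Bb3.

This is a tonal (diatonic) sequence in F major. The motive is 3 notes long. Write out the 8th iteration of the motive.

Bb2 A2 C3

With a 3-note motive the entries are Bb4, G4, E4, C4, A3, each down a 3rd from the previous.
Continuing the starts: F3 → D3 → Bb2.
So cell 8 is Bb2 A2 C3.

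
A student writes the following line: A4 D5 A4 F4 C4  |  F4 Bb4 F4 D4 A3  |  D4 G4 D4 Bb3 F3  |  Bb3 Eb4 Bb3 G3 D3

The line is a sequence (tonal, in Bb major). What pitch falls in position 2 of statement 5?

With 5-note cells, note 2 of each statement runs D5, Bb4, G4, Eb4.
One more down a 3rd gives C4.

C4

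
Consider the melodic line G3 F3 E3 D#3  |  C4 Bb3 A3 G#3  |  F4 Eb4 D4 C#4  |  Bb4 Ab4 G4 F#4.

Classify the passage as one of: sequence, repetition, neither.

Each 4-note cell is the previous one transposed up a 4th.

sequence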